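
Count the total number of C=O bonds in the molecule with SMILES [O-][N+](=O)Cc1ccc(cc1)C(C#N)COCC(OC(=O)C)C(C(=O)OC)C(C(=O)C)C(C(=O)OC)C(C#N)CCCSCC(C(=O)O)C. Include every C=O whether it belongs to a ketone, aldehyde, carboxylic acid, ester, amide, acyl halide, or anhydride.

CH(OCOCH3): ester, 1 C=O (running total 1).
CH(COOCH3): ester, 1 C=O (running total 2).
CH(COCH3): ketone, 1 C=O (running total 3).
CH(COOCH3): ester, 1 C=O (running total 4).
CH(COOH): carboxylic acid, 1 C=O (running total 5).

5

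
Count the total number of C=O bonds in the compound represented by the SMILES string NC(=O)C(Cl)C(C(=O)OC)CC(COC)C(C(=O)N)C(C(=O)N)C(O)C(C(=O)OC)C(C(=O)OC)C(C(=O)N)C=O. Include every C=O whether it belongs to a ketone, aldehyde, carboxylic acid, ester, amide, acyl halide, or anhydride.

H2NCO: amide, 1 C=O (running total 1).
CH(COOCH3): ester, 1 C=O (running total 2).
CH(CONH2): amide, 1 C=O (running total 3).
CH(CONH2): amide, 1 C=O (running total 4).
CH(COOCH3): ester, 1 C=O (running total 5).
CH(COOCH3): ester, 1 C=O (running total 6).
CH(CONH2): amide, 1 C=O (running total 7).
CHO: aldehyde, 1 C=O (running total 8).

8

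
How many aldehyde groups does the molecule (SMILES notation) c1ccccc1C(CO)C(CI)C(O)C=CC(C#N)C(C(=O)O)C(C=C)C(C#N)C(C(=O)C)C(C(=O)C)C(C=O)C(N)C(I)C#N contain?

C6H5– phenyl ring → arene.
pendant –CH2OH on an sp³ backbone C → alcohol.
pendant –CH2X: halogen on sp³ carbon → alkyl halide.
–OH on an sp³ carbon → alcohol (secondary).
C=C double bond → alkene.
pendant –C≡N: nitrile.
pendant –COOH: carbonyl C bonded to C and –OH → carboxylic acid.
pendant –CH=CH2: C=C double bond → alkene.
pendant –C≡N: nitrile.
pendant –COCH3: carbonyl C bonded to two carbons → ketone.
pendant –COCH3: carbonyl C bonded to two carbons → ketone.
pendant –CHO: carbonyl C bonded to C and H → aldehyde.
–NH2 on an sp³ carbon with no adjacent C=O → amine.
halogen on an sp³ carbon → alkyl halide.
–C≡N: carbon triple-bonded to nitrogen → nitrile.
Aldehyde appears at: CH(CHO) → 1.

1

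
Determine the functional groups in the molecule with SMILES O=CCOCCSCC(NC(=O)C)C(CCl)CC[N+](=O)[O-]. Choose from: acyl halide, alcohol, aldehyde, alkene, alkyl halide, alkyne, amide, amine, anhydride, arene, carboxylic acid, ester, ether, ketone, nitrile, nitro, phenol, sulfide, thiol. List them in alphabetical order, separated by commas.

aldehyde, alkyl halide, amide, ether, nitro, sulfide

Working along the chain:
  OHC: terminal –CHO: carbonyl C bonded to H and C → aldehyde.
  CH2OCH2: C–O–C with sp³ carbons on both sides and no adjacent C=O → ether.
  CH2SCH2: C–S–C linkage → sulfide (thioether).
  CH(NHCOCH3): pendant –NHC(=O)CH3: N bonded to a carbonyl → amide (not amine).
  CH(CH2Cl): pendant –CH2X: halogen on sp³ carbon → alkyl halide.
  CH2NO2: –NO2 on carbon → nitro group.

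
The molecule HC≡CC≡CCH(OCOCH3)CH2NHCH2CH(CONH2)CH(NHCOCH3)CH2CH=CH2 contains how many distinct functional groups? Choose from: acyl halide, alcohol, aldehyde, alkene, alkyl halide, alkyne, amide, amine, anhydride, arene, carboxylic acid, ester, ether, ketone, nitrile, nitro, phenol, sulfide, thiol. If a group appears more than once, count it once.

C≡C triple bond → alkyne.
C≡C triple bond → alkyne.
pendant –OC(=O)CH3: an acyloxy group → ester.
C–N–C with sp³ carbons and no adjacent C=O → amine (secondary).
pendant –CONH2: carbonyl C bonded to C and N → amide.
pendant –NHC(=O)CH3: N bonded to a carbonyl → amide (not amine).
C=C double bond → alkene.
Distinct types present: alkene, alkyne, amide, amine, ester.

5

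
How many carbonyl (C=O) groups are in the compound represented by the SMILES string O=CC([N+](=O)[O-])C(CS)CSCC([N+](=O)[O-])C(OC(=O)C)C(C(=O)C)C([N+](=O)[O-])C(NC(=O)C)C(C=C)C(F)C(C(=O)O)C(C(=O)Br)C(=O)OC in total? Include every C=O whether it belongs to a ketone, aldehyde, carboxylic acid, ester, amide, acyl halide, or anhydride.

OHC: aldehyde, 1 C=O (running total 1).
CH(OCOCH3): ester, 1 C=O (running total 2).
CH(COCH3): ketone, 1 C=O (running total 3).
CH(NHCOCH3): amide, 1 C=O (running total 4).
CH(COOH): carboxylic acid, 1 C=O (running total 5).
CH(COBr): acyl halide, 1 C=O (running total 6).
COOCH3: ester, 1 C=O (running total 7).

7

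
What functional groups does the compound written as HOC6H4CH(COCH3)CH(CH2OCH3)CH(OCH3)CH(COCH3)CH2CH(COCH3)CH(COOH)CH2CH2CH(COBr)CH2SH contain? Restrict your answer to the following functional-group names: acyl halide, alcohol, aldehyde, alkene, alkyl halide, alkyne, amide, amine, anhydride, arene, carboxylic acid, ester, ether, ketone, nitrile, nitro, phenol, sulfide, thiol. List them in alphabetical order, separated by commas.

Taking each segment in turn:
  HOC6H4: –OH attached directly to an aromatic ring → phenol (not alcohol); the ring itself is an arene.
  CH(COCH3): pendant –COCH3: carbonyl C bonded to two carbons → ketone.
  CH(CH2OCH3): pendant –CH2OCH3: C–O–C linkage → ether.
  CH(OCH3): pendant –OCH3: C–O–C with sp³ C, no adjacent C=O → ether.
  CH(COCH3): pendant –COCH3: carbonyl C bonded to two carbons → ketone.
  CH(COCH3): pendant –COCH3: carbonyl C bonded to two carbons → ketone.
  CH(COOH): pendant –COOH: carbonyl C bonded to C and –OH → carboxylic acid.
  CH(COBr): pendant –C(=O)X: carbonyl C bonded to C and halogen → acyl halide.
  CH2SH: –SH on an sp³ carbon → thiol.

acyl halide, arene, carboxylic acid, ether, ketone, phenol, thiol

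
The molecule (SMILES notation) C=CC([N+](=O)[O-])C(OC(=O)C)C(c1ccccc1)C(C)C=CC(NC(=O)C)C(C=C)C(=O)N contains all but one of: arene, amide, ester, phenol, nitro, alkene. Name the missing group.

alkene: present (CH2=CH — C=C double bond → alkene).
amide: present (CH(NHCOCH3) — pendant –NHC(=O)CH3: N bonded to a carbonyl → amide (not amine)).
ester: present (CH(OCOCH3) — pendant –OC(=O)CH3: an acyloxy group → ester).
nitro: present (CH(NO2) — –NO2 on an sp³ carbon → nitro (the N=O is not a carbonyl)).
arene: present (CH(C6H5) — pendant –C6H5: benzene ring → arene).
phenol: no segment matches this pattern.

phenol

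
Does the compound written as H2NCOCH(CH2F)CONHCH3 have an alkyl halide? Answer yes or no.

yes

–C(=O)NH2: carbonyl C bonded to C and to N → amide (the N is not a separate amine).
pendant –CH2X: halogen on sp³ carbon → alkyl halide.
–C(=O)NHCH3: carbonyl C bonded to C and to N → amide (the N is not an amine).
The CH(CH2F) segment supplies the alkyl halide: pendant –CH2X: halogen on sp³ carbon → alkyl halide.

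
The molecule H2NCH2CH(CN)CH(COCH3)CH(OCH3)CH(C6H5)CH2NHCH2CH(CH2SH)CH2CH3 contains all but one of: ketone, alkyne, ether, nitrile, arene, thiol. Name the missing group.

ketone: present (CH(COCH3) — pendant –COCH3: carbonyl C bonded to two carbons → ketone).
nitrile: present (CH(CN) — pendant –C≡N: nitrile).
arene: present (CH(C6H5) — pendant –C6H5: benzene ring → arene).
thiol: present (CH(CH2SH) — pendant –CH2SH → thiol).
ether: present (CH(OCH3) — pendant –OCH3: C–O–C with sp³ C, no adjacent C=O → ether).
alkyne: absent. In CH(CN), the triple bond is C≡N, not C≡C, so it is a nitrile.

alkyne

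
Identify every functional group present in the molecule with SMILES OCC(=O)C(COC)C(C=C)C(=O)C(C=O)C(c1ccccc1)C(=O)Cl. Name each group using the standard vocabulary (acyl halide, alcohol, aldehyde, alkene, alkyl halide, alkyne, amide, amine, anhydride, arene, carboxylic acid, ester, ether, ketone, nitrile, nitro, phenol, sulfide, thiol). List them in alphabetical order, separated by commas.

acyl halide, alcohol, aldehyde, alkene, arene, ether, ketone

Working along the chain:
  HOCH2: HO– on an sp³ carbon → alcohol.
  CO: –C(=O)– with carbon on both sides → ketone.
  CH(CH2OCH3): pendant –CH2OCH3: C–O–C linkage → ether.
  CH(CH=CH2): pendant –CH=CH2: C=C double bond → alkene.
  CO: –C(=O)– with carbon on both sides → ketone.
  CH(CHO): pendant –CHO: carbonyl C bonded to C and H → aldehyde.
  CH(C6H5): pendant –C6H5: benzene ring → arene.
  COCl: –C(=O)Cl: carbonyl C bonded to C and to a halogen → acyl halide (not alkyl halide).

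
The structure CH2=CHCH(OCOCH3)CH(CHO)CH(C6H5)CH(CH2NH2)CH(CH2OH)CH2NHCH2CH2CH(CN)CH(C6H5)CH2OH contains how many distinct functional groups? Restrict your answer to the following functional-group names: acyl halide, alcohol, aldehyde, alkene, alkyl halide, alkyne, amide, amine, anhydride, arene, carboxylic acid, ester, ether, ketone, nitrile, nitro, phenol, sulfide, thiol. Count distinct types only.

C=C double bond → alkene.
pendant –OC(=O)CH3: an acyloxy group → ester.
pendant –CHO: carbonyl C bonded to C and H → aldehyde.
pendant –C6H5: benzene ring → arene.
pendant –CH2NH2: N on sp³ C, no adjacent C=O → amine.
pendant –CH2OH on an sp³ backbone C → alcohol.
C–N–C with sp³ carbons and no adjacent C=O → amine (secondary).
pendant –C≡N: nitrile.
pendant –C6H5: benzene ring → arene.
–OH on an sp³ carbon → alcohol.
Distinct types present: alcohol, aldehyde, alkene, amine, arene, ester, nitrile.

7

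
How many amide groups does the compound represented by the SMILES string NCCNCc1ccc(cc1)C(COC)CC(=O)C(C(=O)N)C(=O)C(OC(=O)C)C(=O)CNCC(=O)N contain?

2

–NH2 on an sp³ carbon with no adjacent C=O → amine.
C–N–C with sp³ carbons and no adjacent C=O → amine (secondary).
para-disubstituted benzene ring → arene.
pendant –CH2OCH3: C–O–C linkage → ether.
–C(=O)– with carbon on both sides → ketone.
pendant –CONH2: carbonyl C bonded to C and N → amide.
–C(=O)– with carbon on both sides → ketone.
pendant –OC(=O)CH3: an acyloxy group → ester.
–C(=O)– with carbon on both sides → ketone.
C–N–C with sp³ carbons and no adjacent C=O → amine (secondary).
–C(=O)NH2: carbonyl C bonded to C and to N → amide (the N is not a separate amine).
Amide appears at: CH(CONH2), CONH2 → 2.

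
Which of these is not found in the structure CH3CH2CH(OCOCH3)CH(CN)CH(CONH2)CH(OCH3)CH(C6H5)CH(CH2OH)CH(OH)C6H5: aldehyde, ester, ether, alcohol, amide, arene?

aldehyde

arene: present (CH(C6H5) — pendant –C6H5: benzene ring → arene).
ether: present (CH(OCH3) — pendant –OCH3: C–O–C with sp³ C, no adjacent C=O → ether).
alcohol: present (CH(CH2OH) — pendant –CH2OH on an sp³ backbone C → alcohol).
ester: present (CH(OCOCH3) — pendant –OC(=O)CH3: an acyloxy group → ester).
amide: present (CH(CONH2) — pendant –CONH2: carbonyl C bonded to C and N → amide).
aldehyde: no segment matches this pattern.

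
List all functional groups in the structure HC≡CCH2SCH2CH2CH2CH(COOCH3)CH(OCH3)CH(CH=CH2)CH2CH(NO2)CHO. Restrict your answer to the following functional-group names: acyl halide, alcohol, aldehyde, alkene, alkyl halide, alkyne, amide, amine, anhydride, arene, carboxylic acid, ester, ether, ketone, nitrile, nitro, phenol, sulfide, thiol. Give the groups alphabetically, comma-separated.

Reading the structure from left to right:
  HC≡C: C≡C triple bond → alkyne.
  CH2SCH2: C–S–C linkage → sulfide (thioether).
  CH(COOCH3): pendant –COOCH3: carbonyl C bonded to C and –OCH3 → ester.
  CH(OCH3): pendant –OCH3: C–O–C with sp³ C, no adjacent C=O → ether.
  CH(CH=CH2): pendant –CH=CH2: C=C double bond → alkene.
  CH(NO2): –NO2 on an sp³ carbon → nitro (the N=O is not a carbonyl).
  CHO: terminal –CHO: carbonyl C bonded to H and C → aldehyde.

aldehyde, alkene, alkyne, ester, ether, nitro, sulfide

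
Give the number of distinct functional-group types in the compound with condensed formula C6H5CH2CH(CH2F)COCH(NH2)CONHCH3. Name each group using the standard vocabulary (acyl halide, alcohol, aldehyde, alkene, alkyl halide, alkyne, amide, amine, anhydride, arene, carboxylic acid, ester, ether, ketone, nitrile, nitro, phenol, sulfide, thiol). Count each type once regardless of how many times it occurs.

5

C6H5– phenyl ring → arene.
pendant –CH2X: halogen on sp³ carbon → alkyl halide.
–C(=O)– with carbon on both sides → ketone.
–NH2 on an sp³ carbon with no adjacent C=O → amine.
–C(=O)NHCH3: carbonyl C bonded to C and to N → amide (the N is not an amine).
Distinct types present: alkyl halide, amide, amine, arene, ketone.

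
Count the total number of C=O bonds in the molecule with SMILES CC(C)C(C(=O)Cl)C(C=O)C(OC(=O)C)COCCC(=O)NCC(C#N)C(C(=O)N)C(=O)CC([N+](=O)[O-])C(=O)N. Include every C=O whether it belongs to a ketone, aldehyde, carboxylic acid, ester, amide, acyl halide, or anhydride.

7

CH(COCl): acyl halide, 1 C=O (running total 1).
CH(CHO): aldehyde, 1 C=O (running total 2).
CH(OCOCH3): ester, 1 C=O (running total 3).
CH2CONHCH2: amide, 1 C=O (running total 4).
CH(CONH2): amide, 1 C=O (running total 5).
CO: ketone, 1 C=O (running total 6).
CONH2: amide, 1 C=O (running total 7).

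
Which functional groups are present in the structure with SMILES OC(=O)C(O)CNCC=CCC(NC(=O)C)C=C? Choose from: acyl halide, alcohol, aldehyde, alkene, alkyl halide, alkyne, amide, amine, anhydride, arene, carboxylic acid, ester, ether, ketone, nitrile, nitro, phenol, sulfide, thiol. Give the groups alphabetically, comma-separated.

Taking each segment in turn:
  HOOC: –COOH: carbonyl C bonded to –OH and C → carboxylic acid (the –OH is not a separate alcohol).
  CH(OH): –OH on an sp³ carbon → alcohol (secondary).
  CH2NHCH2: C–N–C with sp³ carbons and no adjacent C=O → amine (secondary).
  CH=CH: C=C double bond → alkene.
  CH(NHCOCH3): pendant –NHC(=O)CH3: N bonded to a carbonyl → amide (not amine).
  CH=CH2: C=C double bond → alkene.

alcohol, alkene, amide, amine, carboxylic acid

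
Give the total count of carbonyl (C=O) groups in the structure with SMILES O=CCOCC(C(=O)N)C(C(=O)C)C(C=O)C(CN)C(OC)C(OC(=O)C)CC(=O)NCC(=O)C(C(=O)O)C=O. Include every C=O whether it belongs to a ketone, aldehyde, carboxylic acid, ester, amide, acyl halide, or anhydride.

9

OHC: aldehyde, 1 C=O (running total 1).
CH(CONH2): amide, 1 C=O (running total 2).
CH(COCH3): ketone, 1 C=O (running total 3).
CH(CHO): aldehyde, 1 C=O (running total 4).
CH(OCOCH3): ester, 1 C=O (running total 5).
CH2CONHCH2: amide, 1 C=O (running total 6).
CO: ketone, 1 C=O (running total 7).
CH(COOH): carboxylic acid, 1 C=O (running total 8).
CHO: aldehyde, 1 C=O (running total 9).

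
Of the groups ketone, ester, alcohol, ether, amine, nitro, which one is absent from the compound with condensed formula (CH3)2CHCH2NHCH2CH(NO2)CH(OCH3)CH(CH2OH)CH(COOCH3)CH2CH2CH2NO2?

ketone

alcohol: present (CH(CH2OH) — pendant –CH2OH on an sp³ backbone C → alcohol).
ester: present (CH(COOCH3) — pendant –COOCH3: carbonyl C bonded to C and –OCH3 → ester).
ether: present (CH(OCH3) — pendant –OCH3: C–O–C with sp³ C, no adjacent C=O → ether).
amine: present (CH2NHCH2 — C–N–C with sp³ carbons and no adjacent C=O → amine (secondary)).
nitro: present (CH(NO2) — –NO2 on an sp³ carbon → nitro (the N=O is not a carbonyl)).
ketone: absent. In CH(COOCH3), the C=O is bonded to an –O–C group, which defines an ester, not a ketone.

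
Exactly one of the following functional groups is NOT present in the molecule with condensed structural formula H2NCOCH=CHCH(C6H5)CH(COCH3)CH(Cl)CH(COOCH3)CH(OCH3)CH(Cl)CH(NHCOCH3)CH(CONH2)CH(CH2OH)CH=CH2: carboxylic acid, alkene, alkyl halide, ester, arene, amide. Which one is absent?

carboxylic acid

amide: present (H2NCO — –C(=O)NH2: carbonyl C bonded to C and to N → amide (the N is not a separate amine)).
ester: present (CH(COOCH3) — pendant –COOCH3: carbonyl C bonded to C and –OCH3 → ester).
alkyl halide: present (CH(Cl) — halogen on an sp³ carbon → alkyl halide).
arene: present (CH(C6H5) — pendant –C6H5: benzene ring → arene).
alkene: present (CH=CH — C=C double bond → alkene).
carboxylic acid: absent. In CH(COOCH3), the acyl oxygen is bonded to carbon (–O–C), not to H, so this is an ester. In each of H2NCO, CH(NHCOCH3) and CH(CONH2), the carbonyl is bonded to nitrogen, not to –OH; that is an amide.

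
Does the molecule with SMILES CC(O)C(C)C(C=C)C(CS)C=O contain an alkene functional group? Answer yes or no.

yes

–OH on an sp³ carbon → alcohol (secondary).
pendant –CH=CH2: C=C double bond → alkene.
pendant –CH2SH → thiol.
terminal –CHO: carbonyl C bonded to H and C → aldehyde.
The CH(CH=CH2) segment supplies the alkene: pendant –CH=CH2: C=C double bond → alkene.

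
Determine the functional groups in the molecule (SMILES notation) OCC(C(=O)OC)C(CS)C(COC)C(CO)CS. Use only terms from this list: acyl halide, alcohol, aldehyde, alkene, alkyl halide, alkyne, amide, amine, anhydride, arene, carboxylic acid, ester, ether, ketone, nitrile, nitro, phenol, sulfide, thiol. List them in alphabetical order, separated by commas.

alcohol, ester, ether, thiol

HO– on an sp³ carbon → alcohol.
pendant –COOCH3: carbonyl C bonded to C and –OCH3 → ester.
pendant –CH2SH → thiol.
pendant –CH2OCH3: C–O–C linkage → ether.
pendant –CH2OH on an sp³ backbone C → alcohol.
–SH on an sp³ carbon → thiol.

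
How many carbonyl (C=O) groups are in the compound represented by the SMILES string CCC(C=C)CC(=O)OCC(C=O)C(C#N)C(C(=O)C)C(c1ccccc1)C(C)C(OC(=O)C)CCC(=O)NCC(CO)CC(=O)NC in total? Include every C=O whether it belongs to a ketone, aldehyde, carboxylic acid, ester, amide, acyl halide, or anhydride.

6

CH2COOCH2: ester, 1 C=O (running total 1).
CH(CHO): aldehyde, 1 C=O (running total 2).
CH(COCH3): ketone, 1 C=O (running total 3).
CH(OCOCH3): ester, 1 C=O (running total 4).
CH2CONHCH2: amide, 1 C=O (running total 5).
CONHCH3: amide, 1 C=O (running total 6).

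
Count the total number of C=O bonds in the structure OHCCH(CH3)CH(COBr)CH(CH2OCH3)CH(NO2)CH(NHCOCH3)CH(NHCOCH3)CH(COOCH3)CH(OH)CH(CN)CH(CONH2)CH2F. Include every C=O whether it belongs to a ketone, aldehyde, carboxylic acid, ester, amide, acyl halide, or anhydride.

6

OHC: aldehyde, 1 C=O (running total 1).
CH(COBr): acyl halide, 1 C=O (running total 2).
CH(NHCOCH3): amide, 1 C=O (running total 3).
CH(NHCOCH3): amide, 1 C=O (running total 4).
CH(COOCH3): ester, 1 C=O (running total 5).
CH(CONH2): amide, 1 C=O (running total 6).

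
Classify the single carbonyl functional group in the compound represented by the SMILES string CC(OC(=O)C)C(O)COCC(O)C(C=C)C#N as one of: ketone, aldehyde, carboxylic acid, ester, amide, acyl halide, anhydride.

The carbonyl is in the CH(OCOCH3) segment: pendant –OC(=O)CH3: an acyloxy group → ester.

ester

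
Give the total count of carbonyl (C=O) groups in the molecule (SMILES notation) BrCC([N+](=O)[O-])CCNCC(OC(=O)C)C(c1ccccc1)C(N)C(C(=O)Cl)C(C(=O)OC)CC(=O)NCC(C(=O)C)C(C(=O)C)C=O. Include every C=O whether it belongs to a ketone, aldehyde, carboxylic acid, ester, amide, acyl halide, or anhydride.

CH(OCOCH3): ester, 1 C=O (running total 1).
CH(COCl): acyl halide, 1 C=O (running total 2).
CH(COOCH3): ester, 1 C=O (running total 3).
CH2CONHCH2: amide, 1 C=O (running total 4).
CH(COCH3): ketone, 1 C=O (running total 5).
CH(COCH3): ketone, 1 C=O (running total 6).
CHO: aldehyde, 1 C=O (running total 7).

7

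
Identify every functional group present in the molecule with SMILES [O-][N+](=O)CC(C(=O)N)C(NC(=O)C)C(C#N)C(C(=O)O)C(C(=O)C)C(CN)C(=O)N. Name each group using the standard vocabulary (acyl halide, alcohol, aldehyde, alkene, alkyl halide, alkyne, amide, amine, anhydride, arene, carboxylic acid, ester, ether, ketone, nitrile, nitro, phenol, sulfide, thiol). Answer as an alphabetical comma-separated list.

amide, amine, carboxylic acid, ketone, nitrile, nitro

Taking each segment in turn:
  O2NCH2: –NO2 on carbon → nitro group.
  CH(CONH2): pendant –CONH2: carbonyl C bonded to C and N → amide.
  CH(NHCOCH3): pendant –NHC(=O)CH3: N bonded to a carbonyl → amide (not amine).
  CH(CN): pendant –C≡N: nitrile.
  CH(COOH): pendant –COOH: carbonyl C bonded to C and –OH → carboxylic acid.
  CH(COCH3): pendant –COCH3: carbonyl C bonded to two carbons → ketone.
  CH(CH2NH2): pendant –CH2NH2: N on sp³ C, no adjacent C=O → amine.
  CONH2: –C(=O)NH2: carbonyl C bonded to C and to N → amide (the N is not a separate amine).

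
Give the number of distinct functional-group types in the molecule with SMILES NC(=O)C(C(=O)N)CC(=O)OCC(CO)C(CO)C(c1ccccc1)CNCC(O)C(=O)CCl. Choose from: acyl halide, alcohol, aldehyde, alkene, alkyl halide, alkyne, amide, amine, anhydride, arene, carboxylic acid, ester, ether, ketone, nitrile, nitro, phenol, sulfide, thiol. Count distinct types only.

7

–C(=O)NH2: carbonyl C bonded to C and to N → amide (the N is not a separate amine).
pendant –CONH2: carbonyl C bonded to C and N → amide.
–C(=O)–O–C with C on the carbonyl side → ester.
pendant –CH2OH on an sp³ backbone C → alcohol.
pendant –CH2OH on an sp³ backbone C → alcohol.
pendant –C6H5: benzene ring → arene.
C–N–C with sp³ carbons and no adjacent C=O → amine (secondary).
–OH on an sp³ carbon → alcohol (secondary).
–C(=O)– with carbon on both sides → ketone.
halogen on an sp³ carbon → alkyl halide.
Distinct types present: alcohol, alkyl halide, amide, amine, arene, ester, ketone.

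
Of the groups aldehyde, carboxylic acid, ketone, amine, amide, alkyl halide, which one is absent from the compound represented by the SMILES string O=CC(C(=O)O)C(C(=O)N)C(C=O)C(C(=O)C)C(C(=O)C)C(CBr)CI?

aldehyde: present (OHC — terminal –CHO: carbonyl C bonded to H and C → aldehyde).
ketone: present (CH(COCH3) — pendant –COCH3: carbonyl C bonded to two carbons → ketone).
carboxylic acid: present (CH(COOH) — pendant –COOH: carbonyl C bonded to C and –OH → carboxylic acid).
alkyl halide: present (CH(CH2Br) — pendant –CH2X: halogen on sp³ carbon → alkyl halide).
amide: present (CH(CONH2) — pendant –CONH2: carbonyl C bonded to C and N → amide).
amine: absent. In CH(CONH2), the nitrogen is bonded directly to a carbonyl carbon, making it part of an amide, not a free amine.

amine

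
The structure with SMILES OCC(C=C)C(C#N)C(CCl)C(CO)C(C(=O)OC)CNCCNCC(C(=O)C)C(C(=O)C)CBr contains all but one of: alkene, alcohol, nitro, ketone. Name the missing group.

alcohol: present (HOCH2 — HO– on an sp³ carbon → alcohol).
ketone: present (CH(COCH3) — pendant –COCH3: carbonyl C bonded to two carbons → ketone).
alkene: present (CH(CH=CH2) — pendant –CH=CH2: C=C double bond → alkene).
nitro: no segment matches this pattern.

nitro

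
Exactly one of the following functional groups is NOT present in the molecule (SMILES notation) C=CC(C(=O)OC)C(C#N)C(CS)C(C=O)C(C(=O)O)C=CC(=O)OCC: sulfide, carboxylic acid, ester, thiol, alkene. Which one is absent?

sulfide

thiol: present (CH(CH2SH) — pendant –CH2SH → thiol).
ester: present (CH(COOCH3) — pendant –COOCH3: carbonyl C bonded to C and –OCH3 → ester).
carboxylic acid: present (CH(COOH) — pendant –COOH: carbonyl C bonded to C and –OH → carboxylic acid).
alkene: present (CH2=CH — C=C double bond → alkene).
sulfide: no segment matches this pattern.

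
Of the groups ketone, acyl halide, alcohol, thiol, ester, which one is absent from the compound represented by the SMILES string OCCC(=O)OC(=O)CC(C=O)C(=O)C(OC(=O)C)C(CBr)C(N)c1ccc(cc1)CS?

acyl halide

ester: present (CH(OCOCH3) — pendant –OC(=O)CH3: an acyloxy group → ester).
thiol: present (CH2SH — –SH on an sp³ carbon → thiol).
ketone: present (CO — –C(=O)– with carbon on both sides → ketone).
alcohol: present (HOCH2 — HO– on an sp³ carbon → alcohol).
acyl halide: no segment matches this pattern.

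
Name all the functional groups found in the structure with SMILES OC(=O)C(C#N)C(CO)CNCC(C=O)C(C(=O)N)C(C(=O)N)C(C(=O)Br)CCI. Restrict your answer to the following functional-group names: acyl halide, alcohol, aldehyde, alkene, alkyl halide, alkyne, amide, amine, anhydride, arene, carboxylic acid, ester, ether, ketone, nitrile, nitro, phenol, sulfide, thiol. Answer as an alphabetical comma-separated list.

–COOH: carbonyl C bonded to –OH and C → carboxylic acid (the –OH is not a separate alcohol).
pendant –C≡N: nitrile.
pendant –CH2OH on an sp³ backbone C → alcohol.
C–N–C with sp³ carbons and no adjacent C=O → amine (secondary).
pendant –CHO: carbonyl C bonded to C and H → aldehyde.
pendant –CONH2: carbonyl C bonded to C and N → amide.
pendant –CONH2: carbonyl C bonded to C and N → amide.
pendant –C(=O)X: carbonyl C bonded to C and halogen → acyl halide.
halogen on an sp³ carbon → alkyl halide.

acyl halide, alcohol, aldehyde, alkyl halide, amide, amine, carboxylic acid, nitrile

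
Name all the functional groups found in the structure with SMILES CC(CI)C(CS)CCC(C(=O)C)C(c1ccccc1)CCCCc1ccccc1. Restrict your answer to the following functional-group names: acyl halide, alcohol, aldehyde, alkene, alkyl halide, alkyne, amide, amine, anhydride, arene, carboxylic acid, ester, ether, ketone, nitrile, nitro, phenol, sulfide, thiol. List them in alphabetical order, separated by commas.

pendant –CH2X: halogen on sp³ carbon → alkyl halide.
pendant –CH2SH → thiol.
pendant –COCH3: carbonyl C bonded to two carbons → ketone.
pendant –C6H5: benzene ring → arene.
–C6H5 phenyl ring → arene.

alkyl halide, arene, ketone, thiol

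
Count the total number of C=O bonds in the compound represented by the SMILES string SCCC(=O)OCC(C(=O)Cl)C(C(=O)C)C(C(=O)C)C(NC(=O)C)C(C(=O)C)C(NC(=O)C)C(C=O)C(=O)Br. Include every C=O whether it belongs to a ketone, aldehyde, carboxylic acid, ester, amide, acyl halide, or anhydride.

CH2COOCH2: ester, 1 C=O (running total 1).
CH(COCl): acyl halide, 1 C=O (running total 2).
CH(COCH3): ketone, 1 C=O (running total 3).
CH(COCH3): ketone, 1 C=O (running total 4).
CH(NHCOCH3): amide, 1 C=O (running total 5).
CH(COCH3): ketone, 1 C=O (running total 6).
CH(NHCOCH3): amide, 1 C=O (running total 7).
CH(CHO): aldehyde, 1 C=O (running total 8).
COBr: acyl halide, 1 C=O (running total 9).

9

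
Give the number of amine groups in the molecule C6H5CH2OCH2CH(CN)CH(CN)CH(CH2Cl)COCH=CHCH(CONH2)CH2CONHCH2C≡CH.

0

Working along the chain:
  C6H5: C6H5– phenyl ring → arene.
  CH2OCH2: C–O–C with sp³ carbons on both sides and no adjacent C=O → ether.
  CH(CN): pendant –C≡N: nitrile.
  CH(CN): pendant –C≡N: nitrile.
  CH(CH2Cl): pendant –CH2X: halogen on sp³ carbon → alkyl halide.
  CO: –C(=O)– with carbon on both sides → ketone.
  CH=CH: C=C double bond → alkene.
  CH(CONH2): pendant –CONH2: carbonyl C bonded to C and N → amide.
  CH2CONHCH2: –C(=O)–N– linkage → amide (the N is not an amine).
  C≡CH: C≡C triple bond → alkyne.
No segment is a amine: CH(CN) is nitrile, not amine; CH(CN) is nitrile, not amine; CH(CONH2) is amide, not amine. → 0.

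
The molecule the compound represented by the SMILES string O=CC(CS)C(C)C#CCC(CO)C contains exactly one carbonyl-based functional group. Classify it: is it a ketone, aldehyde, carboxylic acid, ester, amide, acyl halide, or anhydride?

The carbonyl is in the OHC segment: terminal –CHO: carbonyl C bonded to H and C → aldehyde.

aldehyde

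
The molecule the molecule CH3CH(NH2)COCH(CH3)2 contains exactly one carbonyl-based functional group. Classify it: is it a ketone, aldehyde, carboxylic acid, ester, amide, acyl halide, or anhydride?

ketone

The carbonyl is in the CO segment: –C(=O)– with carbon on both sides → ketone.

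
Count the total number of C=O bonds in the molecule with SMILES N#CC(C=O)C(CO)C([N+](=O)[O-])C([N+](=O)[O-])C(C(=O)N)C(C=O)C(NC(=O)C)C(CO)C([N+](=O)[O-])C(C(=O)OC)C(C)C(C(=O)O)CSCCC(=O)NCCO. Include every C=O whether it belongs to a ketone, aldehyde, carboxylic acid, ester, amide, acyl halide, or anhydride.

CH(CHO): aldehyde, 1 C=O (running total 1).
CH(CONH2): amide, 1 C=O (running total 2).
CH(CHO): aldehyde, 1 C=O (running total 3).
CH(NHCOCH3): amide, 1 C=O (running total 4).
CH(COOCH3): ester, 1 C=O (running total 5).
CH(COOH): carboxylic acid, 1 C=O (running total 6).
CH2CONHCH2: amide, 1 C=O (running total 7).

7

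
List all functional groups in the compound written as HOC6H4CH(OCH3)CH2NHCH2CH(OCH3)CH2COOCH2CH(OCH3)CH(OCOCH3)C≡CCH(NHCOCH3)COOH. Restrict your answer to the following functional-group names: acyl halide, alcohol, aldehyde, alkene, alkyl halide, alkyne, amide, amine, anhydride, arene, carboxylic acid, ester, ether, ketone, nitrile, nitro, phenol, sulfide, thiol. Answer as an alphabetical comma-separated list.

alkyne, amide, amine, arene, carboxylic acid, ester, ether, phenol

Taking each segment in turn:
  HOC6H4: –OH attached directly to an aromatic ring → phenol (not alcohol); the ring itself is an arene.
  CH(OCH3): pendant –OCH3: C–O–C with sp³ C, no adjacent C=O → ether.
  CH2NHCH2: C–N–C with sp³ carbons and no adjacent C=O → amine (secondary).
  CH(OCH3): pendant –OCH3: C–O–C with sp³ C, no adjacent C=O → ether.
  CH2COOCH2: –C(=O)–O–C with C on the carbonyl side → ester.
  CH(OCH3): pendant –OCH3: C–O–C with sp³ C, no adjacent C=O → ether.
  CH(OCOCH3): pendant –OC(=O)CH3: an acyloxy group → ester.
  C≡C: C≡C triple bond → alkyne.
  CH(NHCOCH3): pendant –NHC(=O)CH3: N bonded to a carbonyl → amide (not amine).
  COOH: –COOH: carbonyl C bonded to –OH and C → carboxylic acid (the –OH is not a separate alcohol).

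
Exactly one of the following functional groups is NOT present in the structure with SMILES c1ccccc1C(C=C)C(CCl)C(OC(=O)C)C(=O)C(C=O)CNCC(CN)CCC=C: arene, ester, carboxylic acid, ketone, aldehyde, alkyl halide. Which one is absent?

carboxylic acid

arene: present (C6H5 — C6H5– phenyl ring → arene).
alkyl halide: present (CH(CH2Cl) — pendant –CH2X: halogen on sp³ carbon → alkyl halide).
aldehyde: present (CH(CHO) — pendant –CHO: carbonyl C bonded to C and H → aldehyde).
ester: present (CH(OCOCH3) — pendant –OC(=O)CH3: an acyloxy group → ester).
ketone: present (CO — –C(=O)– with carbon on both sides → ketone).
carboxylic acid: absent. In CH(OCOCH3), the acyl oxygen is bonded to carbon (–O–C), not to H, so this is an ester.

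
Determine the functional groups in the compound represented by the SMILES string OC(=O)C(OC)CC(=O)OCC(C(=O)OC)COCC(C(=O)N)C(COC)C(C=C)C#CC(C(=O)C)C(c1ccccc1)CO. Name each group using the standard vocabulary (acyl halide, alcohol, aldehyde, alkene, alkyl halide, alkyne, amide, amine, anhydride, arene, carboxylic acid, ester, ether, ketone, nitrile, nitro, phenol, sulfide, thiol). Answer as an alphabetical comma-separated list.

–COOH: carbonyl C bonded to –OH and C → carboxylic acid (the –OH is not a separate alcohol).
pendant –OCH3: C–O–C with sp³ C, no adjacent C=O → ether.
–C(=O)–O–C with C on the carbonyl side → ester.
pendant –COOCH3: carbonyl C bonded to C and –OCH3 → ester.
C–O–C with sp³ carbons on both sides and no adjacent C=O → ether.
pendant –CONH2: carbonyl C bonded to C and N → amide.
pendant –CH2OCH3: C–O–C linkage → ether.
pendant –CH=CH2: C=C double bond → alkene.
C≡C triple bond → alkyne.
pendant –COCH3: carbonyl C bonded to two carbons → ketone.
pendant –C6H5: benzene ring → arene.
–OH on an sp³ carbon → alcohol.

alcohol, alkene, alkyne, amide, arene, carboxylic acid, ester, ether, ketone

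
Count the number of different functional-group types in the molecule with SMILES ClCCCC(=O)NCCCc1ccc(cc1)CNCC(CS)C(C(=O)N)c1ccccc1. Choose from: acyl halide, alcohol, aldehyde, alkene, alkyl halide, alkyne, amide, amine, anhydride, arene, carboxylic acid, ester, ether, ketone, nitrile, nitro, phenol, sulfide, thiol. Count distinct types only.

Taking each segment in turn:
  ClCH2: halogen on an sp³ carbon → alkyl halide.
  CH2CONHCH2: –C(=O)–N– linkage → amide (the N is not an amine).
  C6H4: para-disubstituted benzene ring → arene.
  CH2NHCH2: C–N–C with sp³ carbons and no adjacent C=O → amine (secondary).
  CH(CH2SH): pendant –CH2SH → thiol.
  CH(CONH2): pendant –CONH2: carbonyl C bonded to C and N → amide.
  C6H5: –C6H5 phenyl ring → arene.
Distinct types present: alkyl halide, amide, amine, arene, thiol.

5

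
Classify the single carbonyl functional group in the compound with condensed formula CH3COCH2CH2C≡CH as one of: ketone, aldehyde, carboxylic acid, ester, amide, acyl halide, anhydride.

The carbonyl is in the CO segment: –C(=O)– with carbon on both sides → ketone.

ketone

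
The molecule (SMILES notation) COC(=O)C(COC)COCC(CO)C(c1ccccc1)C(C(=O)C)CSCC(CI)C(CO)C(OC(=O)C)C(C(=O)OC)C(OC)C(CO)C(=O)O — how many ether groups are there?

CH3O–C(=O)–: carbonyl C bonded to C and to –OCH3 → ester (not ketone + ether).
pendant –CH2OCH3: C–O–C linkage → ether.
C–O–C with sp³ carbons on both sides and no adjacent C=O → ether.
pendant –CH2OH on an sp³ backbone C → alcohol.
pendant –C6H5: benzene ring → arene.
pendant –COCH3: carbonyl C bonded to two carbons → ketone.
C–S–C linkage → sulfide (thioether).
pendant –CH2X: halogen on sp³ carbon → alkyl halide.
pendant –CH2OH on an sp³ backbone C → alcohol.
pendant –OC(=O)CH3: an acyloxy group → ester.
pendant –COOCH3: carbonyl C bonded to C and –OCH3 → ester.
pendant –OCH3: C–O–C with sp³ C, no adjacent C=O → ether.
pendant –CH2OH on an sp³ backbone C → alcohol.
–COOH: carbonyl C bonded to –OH and C → carboxylic acid (the –OH is not a separate alcohol).
Ether appears at: CH(CH2OCH3), CH2OCH2, CH(OCH3) → 3.

3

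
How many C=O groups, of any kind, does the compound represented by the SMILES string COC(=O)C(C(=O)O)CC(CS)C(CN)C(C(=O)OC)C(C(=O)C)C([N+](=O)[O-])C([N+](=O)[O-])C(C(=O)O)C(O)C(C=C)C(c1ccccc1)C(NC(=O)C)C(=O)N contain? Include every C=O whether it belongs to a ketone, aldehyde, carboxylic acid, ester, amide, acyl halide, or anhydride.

7

CH3OOC: ester, 1 C=O (running total 1).
CH(COOH): carboxylic acid, 1 C=O (running total 2).
CH(COOCH3): ester, 1 C=O (running total 3).
CH(COCH3): ketone, 1 C=O (running total 4).
CH(COOH): carboxylic acid, 1 C=O (running total 5).
CH(NHCOCH3): amide, 1 C=O (running total 6).
CONH2: amide, 1 C=O (running total 7).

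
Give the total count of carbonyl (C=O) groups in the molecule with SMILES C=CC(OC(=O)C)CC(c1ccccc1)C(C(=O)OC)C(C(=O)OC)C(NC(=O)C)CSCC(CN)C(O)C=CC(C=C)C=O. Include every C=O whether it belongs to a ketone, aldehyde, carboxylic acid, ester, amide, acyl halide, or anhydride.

5

CH(OCOCH3): ester, 1 C=O (running total 1).
CH(COOCH3): ester, 1 C=O (running total 2).
CH(COOCH3): ester, 1 C=O (running total 3).
CH(NHCOCH3): amide, 1 C=O (running total 4).
CHO: aldehyde, 1 C=O (running total 5).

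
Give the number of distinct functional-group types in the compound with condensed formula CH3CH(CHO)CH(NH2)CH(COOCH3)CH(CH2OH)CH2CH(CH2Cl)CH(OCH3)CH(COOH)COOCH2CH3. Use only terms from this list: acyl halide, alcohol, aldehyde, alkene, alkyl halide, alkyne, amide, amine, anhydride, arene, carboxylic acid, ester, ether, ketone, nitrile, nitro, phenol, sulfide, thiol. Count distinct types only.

7

pendant –CHO: carbonyl C bonded to C and H → aldehyde.
–NH2 on an sp³ carbon with no adjacent C=O → amine.
pendant –COOCH3: carbonyl C bonded to C and –OCH3 → ester.
pendant –CH2OH on an sp³ backbone C → alcohol.
pendant –CH2X: halogen on sp³ carbon → alkyl halide.
pendant –OCH3: C–O–C with sp³ C, no adjacent C=O → ether.
pendant –COOH: carbonyl C bonded to C and –OH → carboxylic acid.
–C(=O)OCH2CH3: carbonyl C bonded to C and to –OEt → ester.
Distinct types present: alcohol, aldehyde, alkyl halide, amine, carboxylic acid, ester, ether.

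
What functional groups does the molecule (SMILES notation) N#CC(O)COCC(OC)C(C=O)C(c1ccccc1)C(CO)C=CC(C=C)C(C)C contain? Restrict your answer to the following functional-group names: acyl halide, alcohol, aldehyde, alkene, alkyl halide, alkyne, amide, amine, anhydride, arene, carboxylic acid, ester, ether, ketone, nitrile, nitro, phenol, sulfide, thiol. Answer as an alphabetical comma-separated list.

Reading the structure from left to right:
  N≡C: N≡C–: carbon triple-bonded to nitrogen → nitrile.
  CH(OH): –OH on an sp³ carbon → alcohol (secondary).
  CH2OCH2: C–O–C with sp³ carbons on both sides and no adjacent C=O → ether.
  CH(OCH3): pendant –OCH3: C–O–C with sp³ C, no adjacent C=O → ether.
  CH(CHO): pendant –CHO: carbonyl C bonded to C and H → aldehyde.
  CH(C6H5): pendant –C6H5: benzene ring → arene.
  CH(CH2OH): pendant –CH2OH on an sp³ backbone C → alcohol.
  CH=CH: C=C double bond → alkene.
  CH(CH=CH2): pendant –CH=CH2: C=C double bond → alkene.

alcohol, aldehyde, alkene, arene, ether, nitrile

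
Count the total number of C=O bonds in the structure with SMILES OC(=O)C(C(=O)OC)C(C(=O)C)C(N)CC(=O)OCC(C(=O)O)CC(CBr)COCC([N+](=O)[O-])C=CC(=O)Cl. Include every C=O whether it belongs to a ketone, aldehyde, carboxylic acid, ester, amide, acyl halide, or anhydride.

6

HOOC: carboxylic acid, 1 C=O (running total 1).
CH(COOCH3): ester, 1 C=O (running total 2).
CH(COCH3): ketone, 1 C=O (running total 3).
CH2COOCH2: ester, 1 C=O (running total 4).
CH(COOH): carboxylic acid, 1 C=O (running total 5).
COCl: acyl halide, 1 C=O (running total 6).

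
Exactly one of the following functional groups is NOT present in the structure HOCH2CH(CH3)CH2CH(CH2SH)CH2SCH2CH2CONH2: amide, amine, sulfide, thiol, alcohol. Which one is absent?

thiol: present (CH(CH2SH) — pendant –CH2SH → thiol).
sulfide: present (CH2SCH2 — C–S–C linkage → sulfide (thioether)).
amide: present (CONH2 — –C(=O)NH2: carbonyl C bonded to C and to N → amide (the N is not a separate amine)).
alcohol: present (HOCH2 — HO– on an sp³ carbon → alcohol).
amine: absent. In CONH2, the nitrogen is bonded directly to a carbonyl carbon, making it part of an amide, not a free amine.

amine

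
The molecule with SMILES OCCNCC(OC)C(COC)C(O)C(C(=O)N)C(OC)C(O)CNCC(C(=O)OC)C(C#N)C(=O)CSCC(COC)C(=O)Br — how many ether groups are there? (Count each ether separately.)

Working along the chain:
  HOCH2: HO– on an sp³ carbon → alcohol.
  CH2NHCH2: C–N–C with sp³ carbons and no adjacent C=O → amine (secondary).
  CH(OCH3): pendant –OCH3: C–O–C with sp³ C, no adjacent C=O → ether.
  CH(CH2OCH3): pendant –CH2OCH3: C–O–C linkage → ether.
  CH(OH): –OH on an sp³ carbon → alcohol (secondary).
  CH(CONH2): pendant –CONH2: carbonyl C bonded to C and N → amide.
  CH(OCH3): pendant –OCH3: C–O–C with sp³ C, no adjacent C=O → ether.
  CH(OH): –OH on an sp³ carbon → alcohol (secondary).
  CH2NHCH2: C–N–C with sp³ carbons and no adjacent C=O → amine (secondary).
  CH(COOCH3): pendant –COOCH3: carbonyl C bonded to C and –OCH3 → ester.
  CH(CN): pendant –C≡N: nitrile.
  CO: –C(=O)– with carbon on both sides → ketone.
  CH2SCH2: C–S–C linkage → sulfide (thioether).
  CH(CH2OCH3): pendant –CH2OCH3: C–O–C linkage → ether.
  COBr: –C(=O)Br: carbonyl C bonded to C and to a halogen → acyl halide (not alkyl halide).
Ether appears at: CH(OCH3), CH(CH2OCH3), CH(OCH3), CH(CH2OCH3) → 4.

4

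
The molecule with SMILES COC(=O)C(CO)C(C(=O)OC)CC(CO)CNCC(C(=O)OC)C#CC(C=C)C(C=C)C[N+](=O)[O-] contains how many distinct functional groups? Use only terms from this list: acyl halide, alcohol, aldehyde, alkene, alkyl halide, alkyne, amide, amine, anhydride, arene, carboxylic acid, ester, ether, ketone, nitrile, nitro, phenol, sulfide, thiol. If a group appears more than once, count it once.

Taking each segment in turn:
  CH3OOC: CH3O–C(=O)–: carbonyl C bonded to C and to –OCH3 → ester (not ketone + ether).
  CH(CH2OH): pendant –CH2OH on an sp³ backbone C → alcohol.
  CH(COOCH3): pendant –COOCH3: carbonyl C bonded to C and –OCH3 → ester.
  CH(CH2OH): pendant –CH2OH on an sp³ backbone C → alcohol.
  CH2NHCH2: C–N–C with sp³ carbons and no adjacent C=O → amine (secondary).
  CH(COOCH3): pendant –COOCH3: carbonyl C bonded to C and –OCH3 → ester.
  C≡C: C≡C triple bond → alkyne.
  CH(CH=CH2): pendant –CH=CH2: C=C double bond → alkene.
  CH(CH=CH2): pendant –CH=CH2: C=C double bond → alkene.
  CH2NO2: –NO2 on carbon → nitro group.
Distinct types present: alcohol, alkene, alkyne, amine, ester, nitro.

6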